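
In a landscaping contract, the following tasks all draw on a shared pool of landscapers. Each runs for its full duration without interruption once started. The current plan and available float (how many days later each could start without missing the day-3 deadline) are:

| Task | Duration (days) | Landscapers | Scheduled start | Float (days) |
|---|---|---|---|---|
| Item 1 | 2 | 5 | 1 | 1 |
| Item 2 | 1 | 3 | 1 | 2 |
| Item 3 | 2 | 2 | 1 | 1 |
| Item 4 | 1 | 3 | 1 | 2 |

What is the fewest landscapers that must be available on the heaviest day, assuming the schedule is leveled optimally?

Early-start (Item 1@1, Item 2@1, Item 3@1, Item 4@1) gives peak 13: d1:13  d2:7  d3:0.
Shift Item 2→3, Item 4→3.
Schedule Item 1@1, Item 2@3, Item 3@1, Item 4@3: d1:7  d2:7  d3:6 — peak 7.
Total landscaper-days = 20 over 3 days ⇒ peak ≥ ⌈20/3⌉ = 7, so 7 is optimal.

7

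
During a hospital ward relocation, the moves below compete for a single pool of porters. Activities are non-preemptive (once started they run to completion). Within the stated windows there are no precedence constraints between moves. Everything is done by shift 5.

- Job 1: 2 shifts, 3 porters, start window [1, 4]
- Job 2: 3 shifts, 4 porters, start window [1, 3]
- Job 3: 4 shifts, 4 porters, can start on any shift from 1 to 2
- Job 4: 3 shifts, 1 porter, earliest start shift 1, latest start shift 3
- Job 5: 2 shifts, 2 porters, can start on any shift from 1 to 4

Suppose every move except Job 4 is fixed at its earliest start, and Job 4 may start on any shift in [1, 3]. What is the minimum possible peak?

13

Job 4@1: s1:14  s2:14  s3:9  s4:4  s5:0 → peak 14
Job 4@2: s1:13  s2:14  s3:9  s4:5  s5:0 → peak 14
Job 4@3: s1:13  s2:13  s3:9  s4:5  s5:1 → peak 13
Best is Job 4@3, peak 13.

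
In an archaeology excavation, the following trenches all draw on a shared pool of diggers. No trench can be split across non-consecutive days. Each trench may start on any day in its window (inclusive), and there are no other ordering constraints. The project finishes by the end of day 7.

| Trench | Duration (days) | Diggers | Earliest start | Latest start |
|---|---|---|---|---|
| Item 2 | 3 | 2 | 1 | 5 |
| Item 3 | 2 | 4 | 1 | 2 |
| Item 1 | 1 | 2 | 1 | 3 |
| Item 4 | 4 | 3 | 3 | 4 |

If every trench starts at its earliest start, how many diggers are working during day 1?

At early start, day 1 has: Item 2, Item 3, Item 1.
Demand: 2 + 4 + 2 = 8.

8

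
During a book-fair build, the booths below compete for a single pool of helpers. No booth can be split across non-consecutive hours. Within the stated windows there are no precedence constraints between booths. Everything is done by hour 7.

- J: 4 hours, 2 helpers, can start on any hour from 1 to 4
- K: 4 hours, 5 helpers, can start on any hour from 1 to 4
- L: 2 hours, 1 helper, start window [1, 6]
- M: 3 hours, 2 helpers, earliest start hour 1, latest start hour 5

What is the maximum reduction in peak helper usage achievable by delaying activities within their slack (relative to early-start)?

Early-start peak: h1:10  h2:10  h3:9  h4:7  h5:0  h6:0  h7:0 ⇒ 10.
Leveled (J@1, K@1, L@5, M@5): h1:7  h2:7  h3:7  h4:7  h5:3  h6:3  h7:2 ⇒ 7.
Reduction 10 − 7 = 3.

3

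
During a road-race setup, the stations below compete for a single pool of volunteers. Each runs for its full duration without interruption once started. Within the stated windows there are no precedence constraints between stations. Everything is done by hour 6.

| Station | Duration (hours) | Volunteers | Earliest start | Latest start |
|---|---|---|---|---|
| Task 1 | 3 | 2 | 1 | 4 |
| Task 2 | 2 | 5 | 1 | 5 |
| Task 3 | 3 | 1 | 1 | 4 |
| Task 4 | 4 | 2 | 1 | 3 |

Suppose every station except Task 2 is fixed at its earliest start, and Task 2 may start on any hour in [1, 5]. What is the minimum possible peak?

Task 2@1: h1:10  h2:10  h3:5  h4:2  h5:0  h6:0 → peak 10
Task 2@2: h1:5  h2:10  h3:10  h4:2  h5:0  h6:0 → peak 10
Task 2@3: h1:5  h2:5  h3:10  h4:7  h5:0  h6:0 → peak 10
Task 2@4: h1:5  h2:5  h3:5  h4:7  h5:5  h6:0 → peak 7
Task 2@5: h1:5  h2:5  h3:5  h4:2  h5:5  h6:5 → peak 5
Best is Task 2@5, peak 5.

5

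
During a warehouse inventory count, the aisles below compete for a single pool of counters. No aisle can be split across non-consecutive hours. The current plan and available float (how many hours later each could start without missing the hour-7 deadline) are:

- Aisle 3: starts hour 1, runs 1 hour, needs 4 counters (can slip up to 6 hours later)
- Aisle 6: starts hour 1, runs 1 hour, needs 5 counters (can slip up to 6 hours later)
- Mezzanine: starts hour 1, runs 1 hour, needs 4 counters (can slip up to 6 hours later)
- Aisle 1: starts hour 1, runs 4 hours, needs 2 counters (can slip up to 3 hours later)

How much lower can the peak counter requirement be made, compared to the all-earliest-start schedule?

Early-start peak: h1:15  h2:2  h3:2  h4:2  h5:0  h6:0  h7:0 ⇒ 15.
Leveled (Aisle 3@1, Aisle 6@2, Mezzanine@3, Aisle 1@4): h1:4  h2:5  h3:4  h4:2  h5:2  h6:2  h7:2 ⇒ 5.
Reduction 15 − 5 = 10.

10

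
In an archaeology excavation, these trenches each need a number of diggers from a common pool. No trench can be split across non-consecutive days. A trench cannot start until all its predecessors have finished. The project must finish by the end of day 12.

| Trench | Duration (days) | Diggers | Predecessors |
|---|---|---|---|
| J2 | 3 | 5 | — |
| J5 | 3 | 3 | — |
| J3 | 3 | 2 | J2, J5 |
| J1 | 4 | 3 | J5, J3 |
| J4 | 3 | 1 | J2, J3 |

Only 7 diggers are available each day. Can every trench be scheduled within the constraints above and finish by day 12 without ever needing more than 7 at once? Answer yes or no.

The minimum achievable peak is 8; 7 < 8, so no feasible schedule stays within the cap.

no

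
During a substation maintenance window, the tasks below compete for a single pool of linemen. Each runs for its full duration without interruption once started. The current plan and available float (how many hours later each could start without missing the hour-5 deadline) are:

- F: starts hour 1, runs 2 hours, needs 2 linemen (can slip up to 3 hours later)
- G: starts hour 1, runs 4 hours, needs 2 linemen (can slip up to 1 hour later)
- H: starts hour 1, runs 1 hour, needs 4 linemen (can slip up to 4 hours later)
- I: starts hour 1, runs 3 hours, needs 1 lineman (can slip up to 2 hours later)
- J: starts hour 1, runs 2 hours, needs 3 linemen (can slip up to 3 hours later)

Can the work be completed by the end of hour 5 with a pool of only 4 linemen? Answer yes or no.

no

Total lineman-hours = 25; over 5 hours the average is 25/5 > 4, so some hour must exceed 4.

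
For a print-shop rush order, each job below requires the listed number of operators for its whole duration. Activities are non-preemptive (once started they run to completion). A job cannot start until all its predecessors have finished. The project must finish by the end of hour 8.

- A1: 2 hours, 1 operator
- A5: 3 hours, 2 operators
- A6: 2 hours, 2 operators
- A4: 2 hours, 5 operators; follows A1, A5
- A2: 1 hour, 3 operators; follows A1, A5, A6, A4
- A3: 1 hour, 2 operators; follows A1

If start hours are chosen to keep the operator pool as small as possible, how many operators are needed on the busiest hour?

5

Schedule A1@1, A5@1, A6@1, A4@4, A2@6, A3@3: h1:5  h2:5  h3:4  h4:5  h5:5  h6:3  h7:0  h8:0 — peak 5.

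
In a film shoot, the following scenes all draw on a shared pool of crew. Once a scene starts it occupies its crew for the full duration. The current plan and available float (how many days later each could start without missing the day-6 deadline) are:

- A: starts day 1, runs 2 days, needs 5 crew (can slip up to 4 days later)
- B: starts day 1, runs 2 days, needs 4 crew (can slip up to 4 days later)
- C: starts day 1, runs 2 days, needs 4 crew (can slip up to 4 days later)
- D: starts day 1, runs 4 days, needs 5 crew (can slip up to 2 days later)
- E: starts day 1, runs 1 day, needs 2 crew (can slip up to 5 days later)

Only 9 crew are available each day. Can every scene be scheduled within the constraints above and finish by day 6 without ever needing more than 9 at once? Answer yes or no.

Schedule A@1, B@1, C@3, D@3, E@5: d1:9  d2:9  d3:9  d4:9  d5:7  d6:5 — peak 9 ≤ 9.

yes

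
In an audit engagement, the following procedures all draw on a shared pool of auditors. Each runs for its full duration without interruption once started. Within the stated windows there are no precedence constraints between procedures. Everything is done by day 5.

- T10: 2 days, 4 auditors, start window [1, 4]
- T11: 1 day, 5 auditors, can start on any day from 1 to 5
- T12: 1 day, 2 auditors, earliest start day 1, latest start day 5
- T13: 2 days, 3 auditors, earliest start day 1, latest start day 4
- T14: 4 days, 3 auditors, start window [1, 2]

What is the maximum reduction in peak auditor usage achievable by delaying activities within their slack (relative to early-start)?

Early-start peak: d1:17  d2:10  d3:3  d4:3  d5:0 ⇒ 17.
Leveled (T10@1, T11@5, T12@5, T13@3, T14@1): d1:7  d2:7  d3:6  d4:6  d5:7 ⇒ 7.
Reduction 17 − 7 = 10.

10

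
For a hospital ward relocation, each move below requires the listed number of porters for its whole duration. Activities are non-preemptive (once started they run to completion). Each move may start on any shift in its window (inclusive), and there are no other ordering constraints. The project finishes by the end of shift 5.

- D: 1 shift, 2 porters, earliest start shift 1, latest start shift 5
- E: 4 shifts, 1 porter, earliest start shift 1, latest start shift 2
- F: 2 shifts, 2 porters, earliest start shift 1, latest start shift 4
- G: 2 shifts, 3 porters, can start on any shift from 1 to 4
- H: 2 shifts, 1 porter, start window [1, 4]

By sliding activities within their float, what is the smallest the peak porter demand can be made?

4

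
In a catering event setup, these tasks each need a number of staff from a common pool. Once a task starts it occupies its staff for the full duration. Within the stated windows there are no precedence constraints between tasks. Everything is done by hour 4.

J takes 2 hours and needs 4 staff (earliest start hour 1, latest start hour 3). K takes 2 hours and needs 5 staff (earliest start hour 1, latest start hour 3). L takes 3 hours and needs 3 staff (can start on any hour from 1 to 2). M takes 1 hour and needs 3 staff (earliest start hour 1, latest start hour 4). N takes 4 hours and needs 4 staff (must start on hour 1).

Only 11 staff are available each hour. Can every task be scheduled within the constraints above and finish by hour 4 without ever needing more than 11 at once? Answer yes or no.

Total staffer-hours = 46; over 4 hours the average is 46/4 > 11, so some hour must exceed 11.

no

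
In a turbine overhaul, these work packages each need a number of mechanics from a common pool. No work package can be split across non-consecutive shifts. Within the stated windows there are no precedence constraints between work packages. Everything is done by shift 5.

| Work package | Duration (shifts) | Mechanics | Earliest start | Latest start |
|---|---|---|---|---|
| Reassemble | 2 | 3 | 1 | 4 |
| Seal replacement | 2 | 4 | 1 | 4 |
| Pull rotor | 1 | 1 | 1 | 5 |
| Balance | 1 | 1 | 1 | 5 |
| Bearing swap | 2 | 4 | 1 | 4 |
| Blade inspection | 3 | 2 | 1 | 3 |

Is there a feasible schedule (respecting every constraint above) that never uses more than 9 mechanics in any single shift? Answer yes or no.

yes

Schedule Reassemble@1, Seal replacement@1, Pull rotor@3, Balance@3, Bearing swap@4, Blade inspection@3: s1:7  s2:7  s3:4  s4:6  s5:6 — peak 7 ≤ 9.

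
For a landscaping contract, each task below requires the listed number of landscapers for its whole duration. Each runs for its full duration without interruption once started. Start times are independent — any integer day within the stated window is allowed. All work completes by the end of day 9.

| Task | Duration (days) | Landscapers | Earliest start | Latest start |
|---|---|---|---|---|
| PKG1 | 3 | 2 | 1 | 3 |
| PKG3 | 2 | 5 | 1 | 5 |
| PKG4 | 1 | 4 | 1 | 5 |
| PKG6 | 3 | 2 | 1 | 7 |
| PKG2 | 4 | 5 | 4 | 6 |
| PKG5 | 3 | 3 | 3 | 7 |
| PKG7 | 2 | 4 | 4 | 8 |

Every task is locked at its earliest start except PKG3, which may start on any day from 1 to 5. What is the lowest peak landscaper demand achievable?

12

PKG3@1: d1:13  d2:9  d3:7  d4:12  d5:12  d6:5  d7:5  d8:0  d9:0 → peak 13
PKG3@2: d1:8  d2:9  d3:12  d4:12  d5:12  d6:5  d7:5  d8:0  d9:0 → peak 12
PKG3@3: d1:8  d2:4  d3:12  d4:17  d5:12  d6:5  d7:5  d8:0  d9:0 → peak 17
PKG3@4: d1:8  d2:4  d3:7  d4:17  d5:17  d6:5  d7:5  d8:0  d9:0 → peak 17
PKG3@5: d1:8  d2:4  d3:7  d4:12  d5:17  d6:10  d7:5  d8:0  d9:0 → peak 17
Best is PKG3@2, peak 12.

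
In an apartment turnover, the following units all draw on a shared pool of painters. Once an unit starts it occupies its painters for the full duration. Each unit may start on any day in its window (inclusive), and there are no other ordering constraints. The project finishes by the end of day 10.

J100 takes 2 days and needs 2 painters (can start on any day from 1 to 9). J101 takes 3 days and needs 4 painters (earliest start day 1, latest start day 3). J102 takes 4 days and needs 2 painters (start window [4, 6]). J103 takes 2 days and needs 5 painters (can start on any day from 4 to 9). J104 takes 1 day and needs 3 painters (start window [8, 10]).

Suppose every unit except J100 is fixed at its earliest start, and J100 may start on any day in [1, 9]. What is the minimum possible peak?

J100@1: d1:6  d2:6  d3:4  d4:7  d5:7  d6:2  d7:2  d8:3  d9:0  d10:0 → peak 7
J100@2: d1:4  d2:6  d3:6  d4:7  d5:7  d6:2  d7:2  d8:3  d9:0  d10:0 → peak 7
J100@3: d1:4  d2:4  d3:6  d4:9  d5:7  d6:2  d7:2  d8:3  d9:0  d10:0 → peak 9
J100@4: d1:4  d2:4  d3:4  d4:9  d5:9  d6:2  d7:2  d8:3  d9:0  d10:0 → peak 9
J100@5: d1:4  d2:4  d3:4  d4:7  d5:9  d6:4  d7:2  d8:3  d9:0  d10:0 → peak 9
J100@6: d1:4  d2:4  d3:4  d4:7  d5:7  d6:4  d7:4  d8:3  d9:0  d10:0 → peak 7
J100@7: d1:4  d2:4  d3:4  d4:7  d5:7  d6:2  d7:4  d8:5  d9:0  d10:0 → peak 7
J100@8: d1:4  d2:4  d3:4  d4:7  d5:7  d6:2  d7:2  d8:5  d9:2  d10:0 → peak 7
J100@9: d1:4  d2:4  d3:4  d4:7  d5:7  d6:2  d7:2  d8:3  d9:2  d10:2 → peak 7
Best is J100@1, peak 7.

7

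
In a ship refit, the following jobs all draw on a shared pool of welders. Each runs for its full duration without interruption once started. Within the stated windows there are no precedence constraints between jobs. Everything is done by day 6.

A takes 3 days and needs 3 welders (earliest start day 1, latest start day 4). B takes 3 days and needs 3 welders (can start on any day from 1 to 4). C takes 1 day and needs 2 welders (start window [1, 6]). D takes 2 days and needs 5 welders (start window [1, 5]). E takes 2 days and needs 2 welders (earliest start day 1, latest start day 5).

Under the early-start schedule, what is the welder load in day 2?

13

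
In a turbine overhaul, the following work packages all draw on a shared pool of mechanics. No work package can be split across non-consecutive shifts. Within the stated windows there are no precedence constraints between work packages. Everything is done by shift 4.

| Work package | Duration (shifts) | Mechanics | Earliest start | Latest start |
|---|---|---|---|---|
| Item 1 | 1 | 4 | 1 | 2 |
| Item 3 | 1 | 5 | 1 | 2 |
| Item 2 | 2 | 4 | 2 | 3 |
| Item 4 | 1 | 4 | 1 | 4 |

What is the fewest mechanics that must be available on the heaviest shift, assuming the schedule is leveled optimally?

8

Early-start (Item 1@1, Item 3@1, Item 2@2, Item 4@1) gives peak 13: s1:13  s2:4  s3:4  s4:0.
Shift Item 3→2, Item 2→3.
Schedule Item 1@1, Item 3@2, Item 2@3, Item 4@1: s1:8  s2:5  s3:4  s4:4 — peak 8.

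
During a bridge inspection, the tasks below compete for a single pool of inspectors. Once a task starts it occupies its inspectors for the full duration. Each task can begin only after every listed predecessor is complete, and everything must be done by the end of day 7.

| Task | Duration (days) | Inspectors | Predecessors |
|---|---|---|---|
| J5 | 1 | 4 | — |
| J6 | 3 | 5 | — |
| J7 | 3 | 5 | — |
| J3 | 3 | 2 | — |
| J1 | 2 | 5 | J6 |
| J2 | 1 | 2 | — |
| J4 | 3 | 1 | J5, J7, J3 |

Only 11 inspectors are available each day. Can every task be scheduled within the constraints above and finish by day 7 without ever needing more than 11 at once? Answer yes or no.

no

The minimum achievable peak is 12; 11 < 12, so no feasible schedule stays within the cap.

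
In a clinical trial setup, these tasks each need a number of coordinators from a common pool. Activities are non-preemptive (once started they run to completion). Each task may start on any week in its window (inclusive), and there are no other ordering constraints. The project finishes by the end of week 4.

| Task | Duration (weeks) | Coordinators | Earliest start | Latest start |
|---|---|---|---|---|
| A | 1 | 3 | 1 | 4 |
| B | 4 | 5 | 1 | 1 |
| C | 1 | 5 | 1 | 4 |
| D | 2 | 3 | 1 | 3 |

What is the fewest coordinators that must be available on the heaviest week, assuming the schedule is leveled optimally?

10

Early-start (A@1, B@1, C@1, D@1) gives peak 16: w1:16  w2:8  w3:5  w4:5.
Shift C→2, D→3.
Schedule A@1, B@1, C@2, D@3: w1:8  w2:10  w3:8  w4:8 — peak 10.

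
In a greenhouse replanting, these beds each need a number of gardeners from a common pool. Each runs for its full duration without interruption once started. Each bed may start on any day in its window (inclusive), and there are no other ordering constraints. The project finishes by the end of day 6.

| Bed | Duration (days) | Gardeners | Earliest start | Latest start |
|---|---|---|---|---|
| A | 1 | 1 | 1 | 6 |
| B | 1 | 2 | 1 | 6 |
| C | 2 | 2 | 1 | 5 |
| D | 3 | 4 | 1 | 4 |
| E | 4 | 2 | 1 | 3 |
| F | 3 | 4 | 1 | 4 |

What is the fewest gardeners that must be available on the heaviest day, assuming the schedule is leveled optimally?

Early-start (A@1, B@1, C@1, D@1, E@1, F@1) gives peak 15: d1:15  d2:12  d3:10  d4:2  d5:0  d6:0.
Shift C→2, E→2, F→4.
Schedule A@1, B@1, C@2, D@1, E@2, F@4: d1:7  d2:8  d3:8  d4:6  d5:6  d6:4 — peak 8.

8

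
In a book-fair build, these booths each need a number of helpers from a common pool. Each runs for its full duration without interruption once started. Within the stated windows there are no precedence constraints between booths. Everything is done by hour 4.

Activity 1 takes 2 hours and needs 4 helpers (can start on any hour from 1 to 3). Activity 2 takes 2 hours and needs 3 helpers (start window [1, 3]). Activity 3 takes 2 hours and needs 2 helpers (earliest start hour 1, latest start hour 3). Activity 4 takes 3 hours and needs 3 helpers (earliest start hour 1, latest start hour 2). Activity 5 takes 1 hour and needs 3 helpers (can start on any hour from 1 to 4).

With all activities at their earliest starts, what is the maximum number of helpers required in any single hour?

Early-start schedule: Activity 1@1, Activity 2@1, Activity 3@1, Activity 4@1, Activity 5@1.
Load per hour: hour 1: 15, hour 2: 12, hour 3: 3, hour 4: 0.
Peak is 15.

15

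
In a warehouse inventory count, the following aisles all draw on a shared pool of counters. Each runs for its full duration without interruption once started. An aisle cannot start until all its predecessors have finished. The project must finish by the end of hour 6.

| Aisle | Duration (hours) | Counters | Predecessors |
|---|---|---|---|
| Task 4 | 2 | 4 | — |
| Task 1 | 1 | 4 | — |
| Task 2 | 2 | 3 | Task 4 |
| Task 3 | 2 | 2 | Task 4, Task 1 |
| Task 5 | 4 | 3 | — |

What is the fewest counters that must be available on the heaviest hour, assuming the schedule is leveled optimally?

7

Early-start (Task 4@1, Task 1@1, Task 2@3, Task 3@3, Task 5@1) gives peak 11: h1:11  h2:7  h3:8  h4:8  h5:0  h6:0.
Shift Task 1→3, Task 2→4, Task 3→5.
Schedule Task 4@1, Task 1@3, Task 2@4, Task 3@5, Task 5@1: h1:7  h2:7  h3:7  h4:6  h5:5  h6:2 — peak 7.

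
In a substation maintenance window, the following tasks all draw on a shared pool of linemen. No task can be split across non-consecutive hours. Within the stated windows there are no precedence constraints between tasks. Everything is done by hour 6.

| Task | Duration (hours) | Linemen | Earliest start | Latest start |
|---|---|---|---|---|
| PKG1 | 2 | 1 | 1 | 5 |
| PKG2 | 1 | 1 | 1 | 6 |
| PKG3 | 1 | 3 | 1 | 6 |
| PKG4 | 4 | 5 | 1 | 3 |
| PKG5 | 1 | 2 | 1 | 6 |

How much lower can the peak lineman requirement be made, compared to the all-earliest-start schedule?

7

Early-start peak: h1:12  h2:6  h3:5  h4:5  h5:0  h6:0 ⇒ 12.
Leveled (PKG1@1, PKG2@1, PKG3@1, PKG4@3, PKG5@2): h1:5  h2:3  h3:5  h4:5  h5:5  h6:5 ⇒ 5.
Reduction 12 − 5 = 7.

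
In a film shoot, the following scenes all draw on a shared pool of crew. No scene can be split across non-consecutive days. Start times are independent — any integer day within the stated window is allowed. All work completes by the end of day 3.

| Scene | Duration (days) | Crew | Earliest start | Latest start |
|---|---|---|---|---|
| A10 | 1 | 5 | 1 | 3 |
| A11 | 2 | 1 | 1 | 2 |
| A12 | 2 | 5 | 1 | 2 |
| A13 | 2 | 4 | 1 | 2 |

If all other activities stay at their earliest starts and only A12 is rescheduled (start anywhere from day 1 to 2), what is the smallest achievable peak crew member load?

10

A12@1: d1:15  d2:10  d3:0 → peak 15
A12@2: d1:10  d2:10  d3:5 → peak 10
Best is A12@2, peak 10.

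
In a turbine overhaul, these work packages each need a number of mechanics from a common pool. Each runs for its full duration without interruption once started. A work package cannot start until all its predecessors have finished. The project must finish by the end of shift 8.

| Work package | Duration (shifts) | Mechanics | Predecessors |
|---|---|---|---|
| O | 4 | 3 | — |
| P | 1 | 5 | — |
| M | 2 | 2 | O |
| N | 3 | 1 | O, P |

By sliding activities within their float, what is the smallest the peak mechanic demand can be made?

5

Early-start (O@1, P@1, M@5, N@5) gives peak 8: s1:8  s2:3  s3:3  s4:3  s5:3  s6:3  s7:1  s8:0.
Shift P→5, M→6, N→6.
Schedule O@1, P@5, M@6, N@6: s1:3  s2:3  s3:3  s4:3  s5:5  s6:3  s7:3  s8:1 — peak 5.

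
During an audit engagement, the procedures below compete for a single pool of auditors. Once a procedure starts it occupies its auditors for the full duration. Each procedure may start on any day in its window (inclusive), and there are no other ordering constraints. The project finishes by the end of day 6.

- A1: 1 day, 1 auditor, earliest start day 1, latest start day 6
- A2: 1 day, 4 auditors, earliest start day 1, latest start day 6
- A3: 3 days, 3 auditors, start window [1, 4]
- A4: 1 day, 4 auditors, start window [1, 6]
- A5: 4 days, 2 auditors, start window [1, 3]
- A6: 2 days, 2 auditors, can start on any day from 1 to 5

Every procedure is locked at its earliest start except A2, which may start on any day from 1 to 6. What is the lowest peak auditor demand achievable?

A2@1: d1:16  d2:7  d3:5  d4:2  d5:0  d6:0 → peak 16
A2@2: d1:12  d2:11  d3:5  d4:2  d5:0  d6:0 → peak 12
A2@3: d1:12  d2:7  d3:9  d4:2  d5:0  d6:0 → peak 12
A2@4: d1:12  d2:7  d3:5  d4:6  d5:0  d6:0 → peak 12
A2@5: d1:12  d2:7  d3:5  d4:2  d5:4  d6:0 → peak 12
A2@6: d1:12  d2:7  d3:5  d4:2  d5:0  d6:4 → peak 12
Best is A2@2, peak 12.

12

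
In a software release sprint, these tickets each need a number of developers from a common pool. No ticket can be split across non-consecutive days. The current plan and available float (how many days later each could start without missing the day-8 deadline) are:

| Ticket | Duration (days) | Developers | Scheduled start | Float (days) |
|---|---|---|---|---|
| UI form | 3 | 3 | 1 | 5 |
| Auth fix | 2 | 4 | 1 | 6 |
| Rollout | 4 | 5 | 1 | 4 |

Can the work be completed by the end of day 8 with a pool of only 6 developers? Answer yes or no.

no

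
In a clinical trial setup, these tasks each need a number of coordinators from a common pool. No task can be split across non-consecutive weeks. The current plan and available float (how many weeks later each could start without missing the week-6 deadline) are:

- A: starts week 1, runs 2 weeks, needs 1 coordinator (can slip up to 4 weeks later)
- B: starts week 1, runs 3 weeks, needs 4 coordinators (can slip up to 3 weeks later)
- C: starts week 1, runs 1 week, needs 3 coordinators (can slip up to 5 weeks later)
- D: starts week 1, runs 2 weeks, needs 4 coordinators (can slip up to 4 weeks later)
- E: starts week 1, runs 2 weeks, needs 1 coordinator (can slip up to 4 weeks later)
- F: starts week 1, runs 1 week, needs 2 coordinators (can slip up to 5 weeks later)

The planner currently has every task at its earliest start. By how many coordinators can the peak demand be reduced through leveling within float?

10

Early-start peak: w1:15  w2:10  w3:4  w4:0  w5:0  w6:0 ⇒ 15.
Leveled (A@1, B@1, C@4, D@5, E@5, F@4): w1:5  w2:5  w3:4  w4:5  w5:5  w6:5 ⇒ 5.
Reduction 15 − 5 = 10.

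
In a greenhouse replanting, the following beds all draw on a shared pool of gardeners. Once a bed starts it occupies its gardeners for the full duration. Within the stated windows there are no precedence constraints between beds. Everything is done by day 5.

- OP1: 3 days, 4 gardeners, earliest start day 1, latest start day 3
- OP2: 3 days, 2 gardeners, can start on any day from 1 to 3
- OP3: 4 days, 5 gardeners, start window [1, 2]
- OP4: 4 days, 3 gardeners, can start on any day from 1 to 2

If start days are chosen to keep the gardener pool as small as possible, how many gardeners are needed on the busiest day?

14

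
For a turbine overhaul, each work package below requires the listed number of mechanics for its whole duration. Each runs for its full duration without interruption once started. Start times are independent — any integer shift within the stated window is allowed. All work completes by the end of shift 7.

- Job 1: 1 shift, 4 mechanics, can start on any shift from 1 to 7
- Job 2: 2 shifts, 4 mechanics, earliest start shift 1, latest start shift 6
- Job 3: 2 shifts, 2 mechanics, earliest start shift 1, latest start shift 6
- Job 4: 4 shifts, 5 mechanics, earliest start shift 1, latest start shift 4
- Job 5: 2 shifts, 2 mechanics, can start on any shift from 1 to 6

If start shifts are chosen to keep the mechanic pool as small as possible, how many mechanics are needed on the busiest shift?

7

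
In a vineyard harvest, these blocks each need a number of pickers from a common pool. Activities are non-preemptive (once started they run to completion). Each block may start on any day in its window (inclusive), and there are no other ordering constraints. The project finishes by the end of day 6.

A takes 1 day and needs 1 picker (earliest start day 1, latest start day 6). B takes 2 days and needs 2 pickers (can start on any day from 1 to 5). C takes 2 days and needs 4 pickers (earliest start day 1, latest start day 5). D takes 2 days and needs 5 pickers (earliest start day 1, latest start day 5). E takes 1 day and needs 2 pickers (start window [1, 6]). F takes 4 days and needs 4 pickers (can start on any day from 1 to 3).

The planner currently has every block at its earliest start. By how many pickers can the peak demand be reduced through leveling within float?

10

Early-start peak: d1:18  d2:15  d3:4  d4:4  d5:0  d6:0 ⇒ 18.
Leveled (A@1, B@1, C@3, D@1, E@5, F@3): d1:8  d2:7  d3:8  d4:8  d5:6  d6:4 ⇒ 8.
Reduction 18 − 8 = 10.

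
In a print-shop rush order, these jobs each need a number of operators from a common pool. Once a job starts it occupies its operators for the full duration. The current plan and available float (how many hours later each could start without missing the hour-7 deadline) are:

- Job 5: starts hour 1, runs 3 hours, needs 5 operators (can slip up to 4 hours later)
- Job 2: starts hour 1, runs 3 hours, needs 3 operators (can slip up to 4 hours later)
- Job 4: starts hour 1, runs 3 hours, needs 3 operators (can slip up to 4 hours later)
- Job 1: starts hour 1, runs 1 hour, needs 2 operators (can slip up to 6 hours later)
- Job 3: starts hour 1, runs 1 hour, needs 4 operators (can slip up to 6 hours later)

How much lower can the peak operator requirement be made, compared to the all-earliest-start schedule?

11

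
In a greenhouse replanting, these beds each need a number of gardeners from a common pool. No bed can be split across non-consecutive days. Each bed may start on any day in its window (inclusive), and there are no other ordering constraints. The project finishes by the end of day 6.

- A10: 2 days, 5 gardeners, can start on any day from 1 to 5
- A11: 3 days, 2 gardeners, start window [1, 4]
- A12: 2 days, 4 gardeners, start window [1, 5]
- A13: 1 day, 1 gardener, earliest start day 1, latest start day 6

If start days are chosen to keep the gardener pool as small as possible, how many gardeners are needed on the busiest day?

6

Early-start (A10@1, A11@1, A12@1, A13@1) gives peak 12: d1:12  d2:11  d3:2  d4:0  d5:0  d6:0.
Shift A11→3, A12→3.
Schedule A10@1, A11@3, A12@3, A13@1: d1:6  d2:5  d3:6  d4:6  d5:2  d6:0 — peak 6.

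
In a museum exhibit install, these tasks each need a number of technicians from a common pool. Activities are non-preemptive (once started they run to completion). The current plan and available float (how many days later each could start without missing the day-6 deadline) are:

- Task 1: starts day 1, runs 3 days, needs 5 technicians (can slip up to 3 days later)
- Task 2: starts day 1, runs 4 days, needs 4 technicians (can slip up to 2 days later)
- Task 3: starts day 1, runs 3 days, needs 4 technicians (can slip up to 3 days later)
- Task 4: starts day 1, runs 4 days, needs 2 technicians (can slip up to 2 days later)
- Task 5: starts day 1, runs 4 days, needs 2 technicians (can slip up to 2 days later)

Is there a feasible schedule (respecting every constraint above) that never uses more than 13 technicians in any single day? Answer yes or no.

yes

Schedule Task 1@1, Task 2@1, Task 3@4, Task 4@1, Task 5@1: d1:13  d2:13  d3:13  d4:12  d5:4  d6:4 — peak 13 ≤ 13.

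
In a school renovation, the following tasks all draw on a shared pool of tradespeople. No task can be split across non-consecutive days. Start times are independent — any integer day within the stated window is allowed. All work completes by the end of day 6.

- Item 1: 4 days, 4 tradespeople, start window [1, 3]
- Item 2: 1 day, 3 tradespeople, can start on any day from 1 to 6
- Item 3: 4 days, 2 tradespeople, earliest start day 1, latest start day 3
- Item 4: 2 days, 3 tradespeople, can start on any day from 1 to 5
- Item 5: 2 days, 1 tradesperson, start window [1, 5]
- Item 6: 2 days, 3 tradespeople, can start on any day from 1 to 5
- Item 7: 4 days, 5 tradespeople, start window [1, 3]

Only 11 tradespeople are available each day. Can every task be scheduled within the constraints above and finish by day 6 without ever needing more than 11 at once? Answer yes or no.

Schedule Item 1@1, Item 2@1, Item 3@1, Item 4@5, Item 5@1, Item 6@5, Item 7@3: d1:10  d2:7  d3:11  d4:11  d5:11  d6:11 — peak 11 ≤ 11.

yes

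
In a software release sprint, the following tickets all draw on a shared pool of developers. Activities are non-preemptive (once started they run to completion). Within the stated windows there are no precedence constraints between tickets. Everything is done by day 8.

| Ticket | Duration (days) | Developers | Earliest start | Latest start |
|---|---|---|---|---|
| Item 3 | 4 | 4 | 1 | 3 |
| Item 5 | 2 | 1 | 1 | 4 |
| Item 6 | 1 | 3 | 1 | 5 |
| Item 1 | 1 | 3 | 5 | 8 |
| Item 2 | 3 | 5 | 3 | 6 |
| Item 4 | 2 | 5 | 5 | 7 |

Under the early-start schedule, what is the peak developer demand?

13

Early-start schedule: Item 3@1, Item 5@1, Item 6@1, Item 1@5, Item 2@3, Item 4@5.
Load per day: day 1: 8, day 2: 5, day 3: 9, day 4: 9, day 5: 13, day 6: 5, day 7: 0, day 8: 0.
Peak is 13.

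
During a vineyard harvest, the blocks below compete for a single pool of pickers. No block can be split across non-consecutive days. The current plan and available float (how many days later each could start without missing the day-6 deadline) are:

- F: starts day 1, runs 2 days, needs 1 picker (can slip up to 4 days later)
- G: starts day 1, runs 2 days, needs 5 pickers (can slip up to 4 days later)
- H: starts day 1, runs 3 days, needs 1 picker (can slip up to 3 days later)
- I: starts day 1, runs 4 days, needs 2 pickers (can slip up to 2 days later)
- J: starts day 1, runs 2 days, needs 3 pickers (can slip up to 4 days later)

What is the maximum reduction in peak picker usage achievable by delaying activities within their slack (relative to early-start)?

6

Early-start peak: d1:12  d2:12  d3:3  d4:2  d5:0  d6:0 ⇒ 12.
Leveled (F@1, G@1, H@3, I@3, J@3): d1:6  d2:6  d3:6  d4:6  d5:3  d6:2 ⇒ 6.
Reduction 12 − 6 = 6.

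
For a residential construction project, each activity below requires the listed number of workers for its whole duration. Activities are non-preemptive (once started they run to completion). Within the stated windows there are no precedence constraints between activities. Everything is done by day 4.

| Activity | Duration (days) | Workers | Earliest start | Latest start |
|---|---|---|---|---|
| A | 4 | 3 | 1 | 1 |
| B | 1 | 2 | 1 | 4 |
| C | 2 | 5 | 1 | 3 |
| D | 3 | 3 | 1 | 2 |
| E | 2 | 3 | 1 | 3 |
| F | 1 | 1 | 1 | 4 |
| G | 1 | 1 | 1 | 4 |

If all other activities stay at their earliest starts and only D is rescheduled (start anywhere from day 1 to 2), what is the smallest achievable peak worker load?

D@1: d1:18  d2:14  d3:6  d4:3 → peak 18
D@2: d1:15  d2:14  d3:6  d4:6 → peak 15
Best is D@2, peak 15.

15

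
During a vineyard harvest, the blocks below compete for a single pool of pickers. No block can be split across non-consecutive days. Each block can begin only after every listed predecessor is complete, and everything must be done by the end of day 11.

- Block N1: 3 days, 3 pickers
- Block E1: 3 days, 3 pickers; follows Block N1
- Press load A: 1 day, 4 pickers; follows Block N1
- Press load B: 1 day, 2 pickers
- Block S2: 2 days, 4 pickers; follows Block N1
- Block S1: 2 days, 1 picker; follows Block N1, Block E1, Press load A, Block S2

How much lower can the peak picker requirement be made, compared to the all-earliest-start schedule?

7

Early-start peak: d1:5  d2:3  d3:3  d4:11  d5:7  d6:3  d7:1  d8:1  d9:0  d10:0  d11:0 ⇒ 11.
Leveled (Block N1@1, Block E1@4, Press load A@7, Press load B@10, Block S2@8, Block S1@10): d1:3  d2:3  d3:3  d4:3  d5:3  d6:3  d7:4  d8:4  d9:4  d10:3  d11:1 ⇒ 4.
Reduction 11 − 4 = 7.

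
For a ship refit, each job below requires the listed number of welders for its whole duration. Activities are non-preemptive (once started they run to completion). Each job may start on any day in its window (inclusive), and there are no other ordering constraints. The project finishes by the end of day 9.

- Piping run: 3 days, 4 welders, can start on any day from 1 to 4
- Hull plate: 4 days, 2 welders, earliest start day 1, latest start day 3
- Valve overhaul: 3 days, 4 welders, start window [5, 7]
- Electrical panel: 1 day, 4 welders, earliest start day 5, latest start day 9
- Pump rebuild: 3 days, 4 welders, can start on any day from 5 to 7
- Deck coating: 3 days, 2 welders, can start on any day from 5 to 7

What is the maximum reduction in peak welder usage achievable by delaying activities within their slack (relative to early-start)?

Early-start peak: d1:6  d2:6  d3:6  d4:2  d5:14  d6:10  d7:10  d8:0  d9:0 ⇒ 14.
Leveled (Piping run@1, Hull plate@1, Valve overhaul@5, Electrical panel@5, Pump rebuild@6, Deck coating@5): d1:6  d2:6  d3:6  d4:2  d5:10  d6:10  d7:10  d8:4  d9:0 ⇒ 10.
Reduction 14 − 10 = 4.

4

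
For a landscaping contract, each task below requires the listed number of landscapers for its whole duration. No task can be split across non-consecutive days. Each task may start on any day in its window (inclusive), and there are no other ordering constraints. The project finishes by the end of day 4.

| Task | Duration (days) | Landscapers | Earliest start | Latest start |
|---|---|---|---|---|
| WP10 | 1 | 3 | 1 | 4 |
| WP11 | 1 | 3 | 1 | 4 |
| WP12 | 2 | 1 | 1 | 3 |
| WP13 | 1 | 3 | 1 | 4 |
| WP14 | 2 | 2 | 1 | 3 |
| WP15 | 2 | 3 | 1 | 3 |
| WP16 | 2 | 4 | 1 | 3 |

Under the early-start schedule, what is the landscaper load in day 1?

19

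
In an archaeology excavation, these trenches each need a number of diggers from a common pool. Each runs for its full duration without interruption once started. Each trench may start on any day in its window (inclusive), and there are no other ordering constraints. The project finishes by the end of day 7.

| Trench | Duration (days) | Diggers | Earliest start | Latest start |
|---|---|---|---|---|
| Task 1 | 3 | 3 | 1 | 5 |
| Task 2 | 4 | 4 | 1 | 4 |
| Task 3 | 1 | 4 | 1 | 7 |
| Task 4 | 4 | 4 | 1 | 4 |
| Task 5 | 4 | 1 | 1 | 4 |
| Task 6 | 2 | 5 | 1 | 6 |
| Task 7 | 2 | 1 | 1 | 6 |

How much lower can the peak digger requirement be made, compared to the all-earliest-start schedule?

13

Early-start peak: d1:22  d2:18  d3:12  d4:9  d5:0  d6:0  d7:0 ⇒ 22.
Leveled (Task 1@1, Task 2@1, Task 3@5, Task 4@4, Task 5@1, Task 6@6, Task 7@1): d1:9  d2:9  d3:8  d4:9  d5:8  d6:9  d7:9 ⇒ 9.
Reduction 22 − 9 = 13.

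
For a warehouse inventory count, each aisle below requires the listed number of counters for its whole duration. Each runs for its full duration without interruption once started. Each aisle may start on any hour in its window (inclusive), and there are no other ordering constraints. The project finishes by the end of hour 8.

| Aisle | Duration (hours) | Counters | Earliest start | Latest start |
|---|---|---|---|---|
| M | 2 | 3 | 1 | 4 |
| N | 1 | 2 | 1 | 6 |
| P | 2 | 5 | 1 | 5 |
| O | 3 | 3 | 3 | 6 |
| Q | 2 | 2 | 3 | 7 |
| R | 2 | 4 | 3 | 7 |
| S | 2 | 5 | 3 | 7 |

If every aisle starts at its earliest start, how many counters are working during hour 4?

At early start, hour 4 has: O, Q, R, S.
Demand: 3 + 2 + 4 + 5 = 14.

14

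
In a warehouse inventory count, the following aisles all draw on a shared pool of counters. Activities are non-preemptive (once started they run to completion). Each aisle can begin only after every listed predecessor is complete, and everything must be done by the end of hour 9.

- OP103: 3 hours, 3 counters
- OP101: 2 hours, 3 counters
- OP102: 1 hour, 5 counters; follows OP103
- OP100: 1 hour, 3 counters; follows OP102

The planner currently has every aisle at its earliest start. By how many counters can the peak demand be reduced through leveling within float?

1

Early-start peak: h1:6  h2:6  h3:3  h4:5  h5:3  h6:0  h7:0  h8:0  h9:0 ⇒ 6.
Leveled (OP103@1, OP101@4, OP102@6, OP100@7): h1:3  h2:3  h3:3  h4:3  h5:3  h6:5  h7:3  h8:0  h9:0 ⇒ 5.
Reduction 6 − 5 = 1.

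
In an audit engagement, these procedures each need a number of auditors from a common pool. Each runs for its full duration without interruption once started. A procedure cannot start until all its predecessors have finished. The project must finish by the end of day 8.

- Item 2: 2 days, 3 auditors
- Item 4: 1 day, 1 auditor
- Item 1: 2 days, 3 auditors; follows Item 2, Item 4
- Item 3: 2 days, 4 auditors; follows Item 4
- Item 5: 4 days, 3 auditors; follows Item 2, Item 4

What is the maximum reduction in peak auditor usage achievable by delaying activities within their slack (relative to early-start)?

4

Early-start peak: d1:4  d2:7  d3:10  d4:6  d5:3  d6:3  d7:0  d8:0 ⇒ 10.
Leveled (Item 2@1, Item 4@1, Item 1@3, Item 3@7, Item 5@3): d1:4  d2:3  d3:6  d4:6  d5:3  d6:3  d7:4  d8:4 ⇒ 6.
Reduction 10 − 6 = 4.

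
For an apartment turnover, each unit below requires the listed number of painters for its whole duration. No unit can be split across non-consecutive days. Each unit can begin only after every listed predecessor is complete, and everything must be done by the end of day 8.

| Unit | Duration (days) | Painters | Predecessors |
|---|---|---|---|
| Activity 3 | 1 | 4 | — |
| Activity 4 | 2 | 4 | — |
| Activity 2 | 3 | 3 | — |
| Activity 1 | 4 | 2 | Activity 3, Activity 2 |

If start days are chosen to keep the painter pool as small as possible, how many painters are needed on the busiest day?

Early-start (Activity 3@1, Activity 4@1, Activity 2@1, Activity 1@4) gives peak 11: d1:11  d2:7  d3:3  d4:2  d5:2  d6:2  d7:2  d8:0.
Shift Activity 4→5, Activity 2→2, Activity 1→5.
Schedule Activity 3@1, Activity 4@5, Activity 2@2, Activity 1@5: d1:4  d2:3  d3:3  d4:3  d5:6  d6:6  d7:2  d8:2 — peak 6.

6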